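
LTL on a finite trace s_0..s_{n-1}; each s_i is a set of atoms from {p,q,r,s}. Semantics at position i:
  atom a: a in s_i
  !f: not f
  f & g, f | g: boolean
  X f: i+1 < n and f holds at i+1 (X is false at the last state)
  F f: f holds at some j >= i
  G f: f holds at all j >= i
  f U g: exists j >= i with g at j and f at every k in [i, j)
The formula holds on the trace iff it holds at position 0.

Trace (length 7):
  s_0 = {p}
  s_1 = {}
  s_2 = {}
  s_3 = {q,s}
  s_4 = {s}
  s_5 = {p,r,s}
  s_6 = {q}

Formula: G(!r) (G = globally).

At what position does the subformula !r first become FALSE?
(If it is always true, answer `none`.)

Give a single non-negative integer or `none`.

Answer: 5

Derivation:
s_0={p}: !r=True r=False
s_1={}: !r=True r=False
s_2={}: !r=True r=False
s_3={q,s}: !r=True r=False
s_4={s}: !r=True r=False
s_5={p,r,s}: !r=False r=True
s_6={q}: !r=True r=False
G(!r) holds globally = False
First violation at position 5.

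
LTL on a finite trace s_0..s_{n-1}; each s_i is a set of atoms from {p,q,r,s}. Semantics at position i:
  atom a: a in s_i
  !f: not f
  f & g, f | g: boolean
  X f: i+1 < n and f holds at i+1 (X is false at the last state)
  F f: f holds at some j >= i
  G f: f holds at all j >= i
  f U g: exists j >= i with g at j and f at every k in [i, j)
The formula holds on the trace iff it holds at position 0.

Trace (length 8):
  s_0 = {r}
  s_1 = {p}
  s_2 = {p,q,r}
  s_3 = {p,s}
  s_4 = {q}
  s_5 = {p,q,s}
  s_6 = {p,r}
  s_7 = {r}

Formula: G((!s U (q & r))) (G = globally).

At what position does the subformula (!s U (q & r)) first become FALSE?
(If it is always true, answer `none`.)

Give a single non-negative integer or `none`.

Answer: 3

Derivation:
s_0={r}: (!s U (q & r))=True !s=True s=False (q & r)=False q=False r=True
s_1={p}: (!s U (q & r))=True !s=True s=False (q & r)=False q=False r=False
s_2={p,q,r}: (!s U (q & r))=True !s=True s=False (q & r)=True q=True r=True
s_3={p,s}: (!s U (q & r))=False !s=False s=True (q & r)=False q=False r=False
s_4={q}: (!s U (q & r))=False !s=True s=False (q & r)=False q=True r=False
s_5={p,q,s}: (!s U (q & r))=False !s=False s=True (q & r)=False q=True r=False
s_6={p,r}: (!s U (q & r))=False !s=True s=False (q & r)=False q=False r=True
s_7={r}: (!s U (q & r))=False !s=True s=False (q & r)=False q=False r=True
G((!s U (q & r))) holds globally = False
First violation at position 3.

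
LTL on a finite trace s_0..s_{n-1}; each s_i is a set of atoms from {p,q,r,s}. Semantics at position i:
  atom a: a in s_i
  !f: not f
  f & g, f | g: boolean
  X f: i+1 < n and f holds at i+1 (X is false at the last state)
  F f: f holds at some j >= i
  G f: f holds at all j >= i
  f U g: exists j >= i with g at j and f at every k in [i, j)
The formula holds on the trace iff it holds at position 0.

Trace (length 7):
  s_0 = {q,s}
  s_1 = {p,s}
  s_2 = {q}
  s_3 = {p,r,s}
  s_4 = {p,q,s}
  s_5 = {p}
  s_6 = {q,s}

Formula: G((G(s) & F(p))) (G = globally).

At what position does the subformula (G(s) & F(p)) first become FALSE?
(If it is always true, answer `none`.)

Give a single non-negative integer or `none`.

Answer: 0

Derivation:
s_0={q,s}: (G(s) & F(p))=False G(s)=False s=True F(p)=True p=False
s_1={p,s}: (G(s) & F(p))=False G(s)=False s=True F(p)=True p=True
s_2={q}: (G(s) & F(p))=False G(s)=False s=False F(p)=True p=False
s_3={p,r,s}: (G(s) & F(p))=False G(s)=False s=True F(p)=True p=True
s_4={p,q,s}: (G(s) & F(p))=False G(s)=False s=True F(p)=True p=True
s_5={p}: (G(s) & F(p))=False G(s)=False s=False F(p)=True p=True
s_6={q,s}: (G(s) & F(p))=False G(s)=True s=True F(p)=False p=False
G((G(s) & F(p))) holds globally = False
First violation at position 0.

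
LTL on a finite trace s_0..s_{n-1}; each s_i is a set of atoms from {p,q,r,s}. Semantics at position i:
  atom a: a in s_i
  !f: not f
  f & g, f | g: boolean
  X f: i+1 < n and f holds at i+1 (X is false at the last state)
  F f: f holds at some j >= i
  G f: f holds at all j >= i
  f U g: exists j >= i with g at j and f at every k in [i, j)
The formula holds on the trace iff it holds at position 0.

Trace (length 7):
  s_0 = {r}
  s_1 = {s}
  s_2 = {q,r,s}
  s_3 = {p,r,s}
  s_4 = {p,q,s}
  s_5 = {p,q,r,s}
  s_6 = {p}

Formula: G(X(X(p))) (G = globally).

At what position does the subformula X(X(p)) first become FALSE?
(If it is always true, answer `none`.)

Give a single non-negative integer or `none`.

s_0={r}: X(X(p))=False X(p)=False p=False
s_1={s}: X(X(p))=True X(p)=False p=False
s_2={q,r,s}: X(X(p))=True X(p)=True p=False
s_3={p,r,s}: X(X(p))=True X(p)=True p=True
s_4={p,q,s}: X(X(p))=True X(p)=True p=True
s_5={p,q,r,s}: X(X(p))=False X(p)=True p=True
s_6={p}: X(X(p))=False X(p)=False p=True
G(X(X(p))) holds globally = False
First violation at position 0.

Answer: 0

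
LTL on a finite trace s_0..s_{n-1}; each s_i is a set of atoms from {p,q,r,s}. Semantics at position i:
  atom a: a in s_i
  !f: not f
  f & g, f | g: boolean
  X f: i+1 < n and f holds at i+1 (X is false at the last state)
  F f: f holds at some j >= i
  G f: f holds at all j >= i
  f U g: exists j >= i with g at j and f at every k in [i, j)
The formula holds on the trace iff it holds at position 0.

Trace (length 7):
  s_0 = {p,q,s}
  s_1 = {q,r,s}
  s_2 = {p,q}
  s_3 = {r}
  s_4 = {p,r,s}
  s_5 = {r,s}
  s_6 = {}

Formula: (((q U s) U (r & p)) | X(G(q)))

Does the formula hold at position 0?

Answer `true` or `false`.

s_0={p,q,s}: (((q U s) U (r & p)) | X(G(q)))=False ((q U s) U (r & p))=False (q U s)=True q=True s=True (r & p)=False r=False p=True X(G(q))=False G(q)=False
s_1={q,r,s}: (((q U s) U (r & p)) | X(G(q)))=False ((q U s) U (r & p))=False (q U s)=True q=True s=True (r & p)=False r=True p=False X(G(q))=False G(q)=False
s_2={p,q}: (((q U s) U (r & p)) | X(G(q)))=False ((q U s) U (r & p))=False (q U s)=False q=True s=False (r & p)=False r=False p=True X(G(q))=False G(q)=False
s_3={r}: (((q U s) U (r & p)) | X(G(q)))=False ((q U s) U (r & p))=False (q U s)=False q=False s=False (r & p)=False r=True p=False X(G(q))=False G(q)=False
s_4={p,r,s}: (((q U s) U (r & p)) | X(G(q)))=True ((q U s) U (r & p))=True (q U s)=True q=False s=True (r & p)=True r=True p=True X(G(q))=False G(q)=False
s_5={r,s}: (((q U s) U (r & p)) | X(G(q)))=False ((q U s) U (r & p))=False (q U s)=True q=False s=True (r & p)=False r=True p=False X(G(q))=False G(q)=False
s_6={}: (((q U s) U (r & p)) | X(G(q)))=False ((q U s) U (r & p))=False (q U s)=False q=False s=False (r & p)=False r=False p=False X(G(q))=False G(q)=False

Answer: false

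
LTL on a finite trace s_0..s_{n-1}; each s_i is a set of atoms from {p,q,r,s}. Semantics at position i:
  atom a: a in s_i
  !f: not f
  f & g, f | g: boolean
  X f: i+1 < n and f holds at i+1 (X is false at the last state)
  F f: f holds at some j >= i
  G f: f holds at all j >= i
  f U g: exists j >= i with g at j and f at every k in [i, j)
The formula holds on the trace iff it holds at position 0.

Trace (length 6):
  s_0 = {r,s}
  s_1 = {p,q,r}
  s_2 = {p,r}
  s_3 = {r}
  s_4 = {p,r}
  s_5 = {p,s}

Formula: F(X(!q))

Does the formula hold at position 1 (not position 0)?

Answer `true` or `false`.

s_0={r,s}: F(X(!q))=True X(!q)=False !q=True q=False
s_1={p,q,r}: F(X(!q))=True X(!q)=True !q=False q=True
s_2={p,r}: F(X(!q))=True X(!q)=True !q=True q=False
s_3={r}: F(X(!q))=True X(!q)=True !q=True q=False
s_4={p,r}: F(X(!q))=True X(!q)=True !q=True q=False
s_5={p,s}: F(X(!q))=False X(!q)=False !q=True q=False
Evaluating at position 1: result = True

Answer: true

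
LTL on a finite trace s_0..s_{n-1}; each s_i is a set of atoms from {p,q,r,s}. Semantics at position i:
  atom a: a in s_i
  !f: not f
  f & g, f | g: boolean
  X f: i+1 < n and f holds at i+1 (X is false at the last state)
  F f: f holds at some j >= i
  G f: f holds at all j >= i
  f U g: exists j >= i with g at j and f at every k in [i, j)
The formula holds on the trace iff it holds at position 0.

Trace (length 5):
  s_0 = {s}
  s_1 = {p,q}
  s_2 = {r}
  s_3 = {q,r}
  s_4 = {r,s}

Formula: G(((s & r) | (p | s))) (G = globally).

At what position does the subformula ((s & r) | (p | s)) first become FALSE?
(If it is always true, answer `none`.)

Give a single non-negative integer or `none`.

s_0={s}: ((s & r) | (p | s))=True (s & r)=False s=True r=False (p | s)=True p=False
s_1={p,q}: ((s & r) | (p | s))=True (s & r)=False s=False r=False (p | s)=True p=True
s_2={r}: ((s & r) | (p | s))=False (s & r)=False s=False r=True (p | s)=False p=False
s_3={q,r}: ((s & r) | (p | s))=False (s & r)=False s=False r=True (p | s)=False p=False
s_4={r,s}: ((s & r) | (p | s))=True (s & r)=True s=True r=True (p | s)=True p=False
G(((s & r) | (p | s))) holds globally = False
First violation at position 2.

Answer: 2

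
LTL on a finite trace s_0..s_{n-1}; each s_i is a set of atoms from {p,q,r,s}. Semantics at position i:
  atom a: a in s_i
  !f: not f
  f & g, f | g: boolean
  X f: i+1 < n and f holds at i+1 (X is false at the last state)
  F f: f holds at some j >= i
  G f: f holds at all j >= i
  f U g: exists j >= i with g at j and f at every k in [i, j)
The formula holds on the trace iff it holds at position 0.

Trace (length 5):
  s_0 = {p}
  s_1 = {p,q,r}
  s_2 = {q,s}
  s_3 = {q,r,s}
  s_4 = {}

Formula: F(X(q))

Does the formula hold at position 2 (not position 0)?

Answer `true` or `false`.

Answer: true

Derivation:
s_0={p}: F(X(q))=True X(q)=True q=False
s_1={p,q,r}: F(X(q))=True X(q)=True q=True
s_2={q,s}: F(X(q))=True X(q)=True q=True
s_3={q,r,s}: F(X(q))=False X(q)=False q=True
s_4={}: F(X(q))=False X(q)=False q=False
Evaluating at position 2: result = True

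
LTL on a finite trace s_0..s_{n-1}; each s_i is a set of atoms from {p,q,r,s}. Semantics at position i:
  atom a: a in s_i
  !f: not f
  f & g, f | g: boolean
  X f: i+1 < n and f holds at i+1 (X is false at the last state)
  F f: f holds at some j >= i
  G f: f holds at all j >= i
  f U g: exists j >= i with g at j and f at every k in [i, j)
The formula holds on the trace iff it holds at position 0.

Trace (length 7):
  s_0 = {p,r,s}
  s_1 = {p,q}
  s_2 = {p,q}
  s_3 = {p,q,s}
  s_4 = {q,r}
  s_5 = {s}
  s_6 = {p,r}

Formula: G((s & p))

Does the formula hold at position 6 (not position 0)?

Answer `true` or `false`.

Answer: false

Derivation:
s_0={p,r,s}: G((s & p))=False (s & p)=True s=True p=True
s_1={p,q}: G((s & p))=False (s & p)=False s=False p=True
s_2={p,q}: G((s & p))=False (s & p)=False s=False p=True
s_3={p,q,s}: G((s & p))=False (s & p)=True s=True p=True
s_4={q,r}: G((s & p))=False (s & p)=False s=False p=False
s_5={s}: G((s & p))=False (s & p)=False s=True p=False
s_6={p,r}: G((s & p))=False (s & p)=False s=False p=True
Evaluating at position 6: result = False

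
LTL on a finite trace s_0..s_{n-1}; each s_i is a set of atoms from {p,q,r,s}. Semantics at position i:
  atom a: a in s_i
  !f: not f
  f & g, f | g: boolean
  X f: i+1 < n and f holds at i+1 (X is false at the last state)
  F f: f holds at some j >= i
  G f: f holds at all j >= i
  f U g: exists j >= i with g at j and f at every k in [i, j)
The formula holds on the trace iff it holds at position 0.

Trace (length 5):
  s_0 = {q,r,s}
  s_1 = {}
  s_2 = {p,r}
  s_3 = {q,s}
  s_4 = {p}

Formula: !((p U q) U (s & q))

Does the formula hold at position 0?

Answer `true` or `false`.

s_0={q,r,s}: !((p U q) U (s & q))=False ((p U q) U (s & q))=True (p U q)=True p=False q=True (s & q)=True s=True
s_1={}: !((p U q) U (s & q))=True ((p U q) U (s & q))=False (p U q)=False p=False q=False (s & q)=False s=False
s_2={p,r}: !((p U q) U (s & q))=False ((p U q) U (s & q))=True (p U q)=True p=True q=False (s & q)=False s=False
s_3={q,s}: !((p U q) U (s & q))=False ((p U q) U (s & q))=True (p U q)=True p=False q=True (s & q)=True s=True
s_4={p}: !((p U q) U (s & q))=True ((p U q) U (s & q))=False (p U q)=False p=True q=False (s & q)=False s=False

Answer: false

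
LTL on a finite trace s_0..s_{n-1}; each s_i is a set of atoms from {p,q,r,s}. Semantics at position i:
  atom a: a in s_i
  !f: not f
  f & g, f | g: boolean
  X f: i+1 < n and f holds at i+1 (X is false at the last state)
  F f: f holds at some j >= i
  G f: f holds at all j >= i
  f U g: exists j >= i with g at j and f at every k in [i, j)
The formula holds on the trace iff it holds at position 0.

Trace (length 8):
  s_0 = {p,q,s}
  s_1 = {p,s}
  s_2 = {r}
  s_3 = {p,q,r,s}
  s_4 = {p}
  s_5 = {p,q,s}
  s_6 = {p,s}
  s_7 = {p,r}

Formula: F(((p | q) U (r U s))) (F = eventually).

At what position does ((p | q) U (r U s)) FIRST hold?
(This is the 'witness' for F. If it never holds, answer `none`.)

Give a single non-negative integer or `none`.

Answer: 0

Derivation:
s_0={p,q,s}: ((p | q) U (r U s))=True (p | q)=True p=True q=True (r U s)=True r=False s=True
s_1={p,s}: ((p | q) U (r U s))=True (p | q)=True p=True q=False (r U s)=True r=False s=True
s_2={r}: ((p | q) U (r U s))=True (p | q)=False p=False q=False (r U s)=True r=True s=False
s_3={p,q,r,s}: ((p | q) U (r U s))=True (p | q)=True p=True q=True (r U s)=True r=True s=True
s_4={p}: ((p | q) U (r U s))=True (p | q)=True p=True q=False (r U s)=False r=False s=False
s_5={p,q,s}: ((p | q) U (r U s))=True (p | q)=True p=True q=True (r U s)=True r=False s=True
s_6={p,s}: ((p | q) U (r U s))=True (p | q)=True p=True q=False (r U s)=True r=False s=True
s_7={p,r}: ((p | q) U (r U s))=False (p | q)=True p=True q=False (r U s)=False r=True s=False
F(((p | q) U (r U s))) holds; first witness at position 0.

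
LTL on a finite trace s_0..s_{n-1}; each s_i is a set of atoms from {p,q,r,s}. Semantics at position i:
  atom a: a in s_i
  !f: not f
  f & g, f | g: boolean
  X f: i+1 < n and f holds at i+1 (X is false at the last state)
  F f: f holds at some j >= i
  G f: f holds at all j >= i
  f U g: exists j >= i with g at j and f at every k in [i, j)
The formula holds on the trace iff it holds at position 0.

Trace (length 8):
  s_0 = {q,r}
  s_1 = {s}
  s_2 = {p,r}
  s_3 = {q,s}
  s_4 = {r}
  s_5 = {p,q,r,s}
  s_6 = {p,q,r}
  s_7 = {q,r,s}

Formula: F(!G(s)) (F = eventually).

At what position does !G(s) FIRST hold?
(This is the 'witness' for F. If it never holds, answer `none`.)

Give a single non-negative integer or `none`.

s_0={q,r}: !G(s)=True G(s)=False s=False
s_1={s}: !G(s)=True G(s)=False s=True
s_2={p,r}: !G(s)=True G(s)=False s=False
s_3={q,s}: !G(s)=True G(s)=False s=True
s_4={r}: !G(s)=True G(s)=False s=False
s_5={p,q,r,s}: !G(s)=True G(s)=False s=True
s_6={p,q,r}: !G(s)=True G(s)=False s=False
s_7={q,r,s}: !G(s)=False G(s)=True s=True
F(!G(s)) holds; first witness at position 0.

Answer: 0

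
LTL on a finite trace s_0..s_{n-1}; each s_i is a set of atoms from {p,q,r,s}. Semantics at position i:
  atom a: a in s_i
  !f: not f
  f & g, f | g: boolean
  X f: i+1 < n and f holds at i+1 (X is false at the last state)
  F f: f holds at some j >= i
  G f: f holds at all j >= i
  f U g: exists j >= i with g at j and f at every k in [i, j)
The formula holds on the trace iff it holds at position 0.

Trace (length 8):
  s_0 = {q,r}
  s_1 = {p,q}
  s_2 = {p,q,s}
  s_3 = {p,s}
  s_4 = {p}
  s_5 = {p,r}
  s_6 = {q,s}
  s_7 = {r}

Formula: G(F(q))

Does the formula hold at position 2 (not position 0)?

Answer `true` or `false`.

Answer: false

Derivation:
s_0={q,r}: G(F(q))=False F(q)=True q=True
s_1={p,q}: G(F(q))=False F(q)=True q=True
s_2={p,q,s}: G(F(q))=False F(q)=True q=True
s_3={p,s}: G(F(q))=False F(q)=True q=False
s_4={p}: G(F(q))=False F(q)=True q=False
s_5={p,r}: G(F(q))=False F(q)=True q=False
s_6={q,s}: G(F(q))=False F(q)=True q=True
s_7={r}: G(F(q))=False F(q)=False q=False
Evaluating at position 2: result = False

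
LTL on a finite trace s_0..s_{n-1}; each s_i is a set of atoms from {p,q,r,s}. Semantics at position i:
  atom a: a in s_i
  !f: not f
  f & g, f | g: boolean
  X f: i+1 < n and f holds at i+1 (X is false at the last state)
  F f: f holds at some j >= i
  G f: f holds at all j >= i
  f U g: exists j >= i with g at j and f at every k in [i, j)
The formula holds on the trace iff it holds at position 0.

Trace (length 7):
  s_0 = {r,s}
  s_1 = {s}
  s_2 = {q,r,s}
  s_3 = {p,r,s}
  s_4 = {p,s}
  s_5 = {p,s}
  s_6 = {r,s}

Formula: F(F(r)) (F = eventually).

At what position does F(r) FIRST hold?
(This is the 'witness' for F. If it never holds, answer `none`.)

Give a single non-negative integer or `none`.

s_0={r,s}: F(r)=True r=True
s_1={s}: F(r)=True r=False
s_2={q,r,s}: F(r)=True r=True
s_3={p,r,s}: F(r)=True r=True
s_4={p,s}: F(r)=True r=False
s_5={p,s}: F(r)=True r=False
s_6={r,s}: F(r)=True r=True
F(F(r)) holds; first witness at position 0.

Answer: 0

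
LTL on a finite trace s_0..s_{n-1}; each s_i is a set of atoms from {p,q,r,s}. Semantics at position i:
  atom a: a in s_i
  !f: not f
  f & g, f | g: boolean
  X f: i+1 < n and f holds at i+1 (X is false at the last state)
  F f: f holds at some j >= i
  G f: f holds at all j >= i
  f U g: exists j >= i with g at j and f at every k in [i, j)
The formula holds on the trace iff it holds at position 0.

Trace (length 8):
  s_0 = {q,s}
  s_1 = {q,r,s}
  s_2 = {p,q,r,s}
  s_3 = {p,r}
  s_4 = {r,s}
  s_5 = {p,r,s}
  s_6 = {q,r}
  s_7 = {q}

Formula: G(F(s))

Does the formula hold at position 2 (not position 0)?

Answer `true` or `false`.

s_0={q,s}: G(F(s))=False F(s)=True s=True
s_1={q,r,s}: G(F(s))=False F(s)=True s=True
s_2={p,q,r,s}: G(F(s))=False F(s)=True s=True
s_3={p,r}: G(F(s))=False F(s)=True s=False
s_4={r,s}: G(F(s))=False F(s)=True s=True
s_5={p,r,s}: G(F(s))=False F(s)=True s=True
s_6={q,r}: G(F(s))=False F(s)=False s=False
s_7={q}: G(F(s))=False F(s)=False s=False
Evaluating at position 2: result = False

Answer: false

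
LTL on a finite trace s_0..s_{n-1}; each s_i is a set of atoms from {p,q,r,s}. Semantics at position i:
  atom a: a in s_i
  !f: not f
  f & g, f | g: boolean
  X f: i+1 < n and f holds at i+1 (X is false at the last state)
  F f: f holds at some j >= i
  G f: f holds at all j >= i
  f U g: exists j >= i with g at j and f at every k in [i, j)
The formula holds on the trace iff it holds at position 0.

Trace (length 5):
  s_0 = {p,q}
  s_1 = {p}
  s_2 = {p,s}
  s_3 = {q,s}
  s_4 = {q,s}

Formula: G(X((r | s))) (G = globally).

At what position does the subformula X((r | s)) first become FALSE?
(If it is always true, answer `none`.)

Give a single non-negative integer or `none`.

s_0={p,q}: X((r | s))=False (r | s)=False r=False s=False
s_1={p}: X((r | s))=True (r | s)=False r=False s=False
s_2={p,s}: X((r | s))=True (r | s)=True r=False s=True
s_3={q,s}: X((r | s))=True (r | s)=True r=False s=True
s_4={q,s}: X((r | s))=False (r | s)=True r=False s=True
G(X((r | s))) holds globally = False
First violation at position 0.

Answer: 0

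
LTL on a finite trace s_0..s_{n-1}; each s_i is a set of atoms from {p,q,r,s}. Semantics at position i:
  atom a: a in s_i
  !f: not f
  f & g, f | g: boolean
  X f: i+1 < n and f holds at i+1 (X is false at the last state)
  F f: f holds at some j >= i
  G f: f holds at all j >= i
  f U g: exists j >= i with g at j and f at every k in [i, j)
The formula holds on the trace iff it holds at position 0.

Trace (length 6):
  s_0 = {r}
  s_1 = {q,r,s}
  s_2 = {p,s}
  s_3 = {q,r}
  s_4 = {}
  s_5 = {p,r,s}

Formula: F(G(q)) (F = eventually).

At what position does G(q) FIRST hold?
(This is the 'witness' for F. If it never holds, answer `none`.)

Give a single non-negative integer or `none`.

Answer: none

Derivation:
s_0={r}: G(q)=False q=False
s_1={q,r,s}: G(q)=False q=True
s_2={p,s}: G(q)=False q=False
s_3={q,r}: G(q)=False q=True
s_4={}: G(q)=False q=False
s_5={p,r,s}: G(q)=False q=False
F(G(q)) does not hold (no witness exists).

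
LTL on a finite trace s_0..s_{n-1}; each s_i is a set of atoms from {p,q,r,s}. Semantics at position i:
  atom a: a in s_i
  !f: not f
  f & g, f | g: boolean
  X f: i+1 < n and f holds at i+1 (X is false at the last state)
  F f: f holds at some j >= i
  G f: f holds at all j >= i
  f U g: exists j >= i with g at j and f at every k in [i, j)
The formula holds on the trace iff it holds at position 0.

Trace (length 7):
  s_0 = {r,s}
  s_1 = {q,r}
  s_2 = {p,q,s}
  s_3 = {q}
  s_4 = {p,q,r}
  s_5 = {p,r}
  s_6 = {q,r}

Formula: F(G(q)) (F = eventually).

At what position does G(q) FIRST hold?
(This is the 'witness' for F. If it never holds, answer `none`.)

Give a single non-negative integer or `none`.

s_0={r,s}: G(q)=False q=False
s_1={q,r}: G(q)=False q=True
s_2={p,q,s}: G(q)=False q=True
s_3={q}: G(q)=False q=True
s_4={p,q,r}: G(q)=False q=True
s_5={p,r}: G(q)=False q=False
s_6={q,r}: G(q)=True q=True
F(G(q)) holds; first witness at position 6.

Answer: 6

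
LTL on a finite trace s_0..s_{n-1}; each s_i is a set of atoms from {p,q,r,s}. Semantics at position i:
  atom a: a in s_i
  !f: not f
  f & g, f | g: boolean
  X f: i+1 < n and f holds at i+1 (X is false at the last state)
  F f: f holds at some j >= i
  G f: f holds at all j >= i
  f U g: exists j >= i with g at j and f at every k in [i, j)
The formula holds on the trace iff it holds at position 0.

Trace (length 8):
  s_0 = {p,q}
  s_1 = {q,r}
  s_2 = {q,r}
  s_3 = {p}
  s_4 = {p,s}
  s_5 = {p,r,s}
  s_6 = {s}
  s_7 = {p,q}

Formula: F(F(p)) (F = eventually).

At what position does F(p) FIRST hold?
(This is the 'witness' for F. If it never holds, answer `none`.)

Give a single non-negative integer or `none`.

s_0={p,q}: F(p)=True p=True
s_1={q,r}: F(p)=True p=False
s_2={q,r}: F(p)=True p=False
s_3={p}: F(p)=True p=True
s_4={p,s}: F(p)=True p=True
s_5={p,r,s}: F(p)=True p=True
s_6={s}: F(p)=True p=False
s_7={p,q}: F(p)=True p=True
F(F(p)) holds; first witness at position 0.

Answer: 0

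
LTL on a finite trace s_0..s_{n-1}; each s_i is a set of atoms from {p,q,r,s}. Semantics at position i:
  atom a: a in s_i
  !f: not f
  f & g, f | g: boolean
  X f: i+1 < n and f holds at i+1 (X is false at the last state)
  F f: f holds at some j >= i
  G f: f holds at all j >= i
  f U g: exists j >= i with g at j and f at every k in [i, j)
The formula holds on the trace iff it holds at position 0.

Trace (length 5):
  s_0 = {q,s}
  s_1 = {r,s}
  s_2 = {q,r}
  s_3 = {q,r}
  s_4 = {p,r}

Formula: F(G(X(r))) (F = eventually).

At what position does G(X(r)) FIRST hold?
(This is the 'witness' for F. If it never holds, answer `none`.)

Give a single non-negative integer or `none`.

Answer: none

Derivation:
s_0={q,s}: G(X(r))=False X(r)=True r=False
s_1={r,s}: G(X(r))=False X(r)=True r=True
s_2={q,r}: G(X(r))=False X(r)=True r=True
s_3={q,r}: G(X(r))=False X(r)=True r=True
s_4={p,r}: G(X(r))=False X(r)=False r=True
F(G(X(r))) does not hold (no witness exists).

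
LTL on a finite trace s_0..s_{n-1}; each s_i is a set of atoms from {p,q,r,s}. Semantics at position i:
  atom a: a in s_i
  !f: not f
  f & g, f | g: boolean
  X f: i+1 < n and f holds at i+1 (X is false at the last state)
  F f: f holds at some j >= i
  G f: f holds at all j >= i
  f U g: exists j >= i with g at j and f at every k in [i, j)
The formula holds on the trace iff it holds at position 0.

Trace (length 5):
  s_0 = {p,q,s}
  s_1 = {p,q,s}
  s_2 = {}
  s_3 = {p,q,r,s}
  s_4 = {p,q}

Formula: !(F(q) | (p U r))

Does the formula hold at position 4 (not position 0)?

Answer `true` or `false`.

Answer: false

Derivation:
s_0={p,q,s}: !(F(q) | (p U r))=False (F(q) | (p U r))=True F(q)=True q=True (p U r)=False p=True r=False
s_1={p,q,s}: !(F(q) | (p U r))=False (F(q) | (p U r))=True F(q)=True q=True (p U r)=False p=True r=False
s_2={}: !(F(q) | (p U r))=False (F(q) | (p U r))=True F(q)=True q=False (p U r)=False p=False r=False
s_3={p,q,r,s}: !(F(q) | (p U r))=False (F(q) | (p U r))=True F(q)=True q=True (p U r)=True p=True r=True
s_4={p,q}: !(F(q) | (p U r))=False (F(q) | (p U r))=True F(q)=True q=True (p U r)=False p=True r=False
Evaluating at position 4: result = False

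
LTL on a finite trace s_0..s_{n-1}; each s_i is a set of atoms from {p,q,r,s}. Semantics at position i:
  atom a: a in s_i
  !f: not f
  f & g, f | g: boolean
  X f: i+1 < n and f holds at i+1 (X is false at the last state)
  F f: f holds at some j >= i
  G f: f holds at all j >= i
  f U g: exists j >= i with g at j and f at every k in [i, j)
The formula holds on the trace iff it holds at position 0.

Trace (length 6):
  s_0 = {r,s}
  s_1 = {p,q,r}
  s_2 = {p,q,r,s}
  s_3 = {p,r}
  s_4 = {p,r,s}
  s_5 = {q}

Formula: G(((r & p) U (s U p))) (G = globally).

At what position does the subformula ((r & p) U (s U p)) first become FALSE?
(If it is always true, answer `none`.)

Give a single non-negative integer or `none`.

Answer: 5

Derivation:
s_0={r,s}: ((r & p) U (s U p))=True (r & p)=False r=True p=False (s U p)=True s=True
s_1={p,q,r}: ((r & p) U (s U p))=True (r & p)=True r=True p=True (s U p)=True s=False
s_2={p,q,r,s}: ((r & p) U (s U p))=True (r & p)=True r=True p=True (s U p)=True s=True
s_3={p,r}: ((r & p) U (s U p))=True (r & p)=True r=True p=True (s U p)=True s=False
s_4={p,r,s}: ((r & p) U (s U p))=True (r & p)=True r=True p=True (s U p)=True s=True
s_5={q}: ((r & p) U (s U p))=False (r & p)=False r=False p=False (s U p)=False s=False
G(((r & p) U (s U p))) holds globally = False
First violation at position 5.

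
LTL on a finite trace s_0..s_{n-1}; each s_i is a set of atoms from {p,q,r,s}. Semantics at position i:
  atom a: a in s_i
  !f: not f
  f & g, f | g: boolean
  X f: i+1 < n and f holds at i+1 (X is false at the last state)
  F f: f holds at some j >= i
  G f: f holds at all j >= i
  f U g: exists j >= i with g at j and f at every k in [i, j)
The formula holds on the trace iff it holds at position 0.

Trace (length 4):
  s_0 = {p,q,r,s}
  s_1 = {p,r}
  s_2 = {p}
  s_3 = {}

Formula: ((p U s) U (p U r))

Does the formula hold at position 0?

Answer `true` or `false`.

Answer: true

Derivation:
s_0={p,q,r,s}: ((p U s) U (p U r))=True (p U s)=True p=True s=True (p U r)=True r=True
s_1={p,r}: ((p U s) U (p U r))=True (p U s)=False p=True s=False (p U r)=True r=True
s_2={p}: ((p U s) U (p U r))=False (p U s)=False p=True s=False (p U r)=False r=False
s_3={}: ((p U s) U (p U r))=False (p U s)=False p=False s=False (p U r)=False r=False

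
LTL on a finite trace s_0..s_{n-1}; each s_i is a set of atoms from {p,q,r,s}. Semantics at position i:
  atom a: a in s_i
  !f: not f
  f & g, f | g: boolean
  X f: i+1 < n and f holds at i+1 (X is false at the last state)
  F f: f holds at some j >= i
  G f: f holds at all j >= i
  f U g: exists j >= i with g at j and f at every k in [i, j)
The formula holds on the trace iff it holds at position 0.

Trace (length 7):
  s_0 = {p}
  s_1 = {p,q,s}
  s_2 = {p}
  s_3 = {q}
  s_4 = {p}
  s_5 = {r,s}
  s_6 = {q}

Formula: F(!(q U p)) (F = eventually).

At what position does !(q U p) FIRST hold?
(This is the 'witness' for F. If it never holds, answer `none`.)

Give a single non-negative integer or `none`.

Answer: 5

Derivation:
s_0={p}: !(q U p)=False (q U p)=True q=False p=True
s_1={p,q,s}: !(q U p)=False (q U p)=True q=True p=True
s_2={p}: !(q U p)=False (q U p)=True q=False p=True
s_3={q}: !(q U p)=False (q U p)=True q=True p=False
s_4={p}: !(q U p)=False (q U p)=True q=False p=True
s_5={r,s}: !(q U p)=True (q U p)=False q=False p=False
s_6={q}: !(q U p)=True (q U p)=False q=True p=False
F(!(q U p)) holds; first witness at position 5.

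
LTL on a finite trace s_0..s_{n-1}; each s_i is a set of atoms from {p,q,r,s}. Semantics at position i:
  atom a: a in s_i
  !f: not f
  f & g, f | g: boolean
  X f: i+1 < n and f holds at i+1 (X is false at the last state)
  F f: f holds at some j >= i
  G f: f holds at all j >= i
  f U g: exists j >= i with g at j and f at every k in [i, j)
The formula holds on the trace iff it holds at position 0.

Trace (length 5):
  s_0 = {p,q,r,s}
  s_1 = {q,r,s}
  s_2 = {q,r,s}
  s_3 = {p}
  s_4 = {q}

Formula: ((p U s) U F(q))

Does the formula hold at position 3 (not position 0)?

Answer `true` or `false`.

s_0={p,q,r,s}: ((p U s) U F(q))=True (p U s)=True p=True s=True F(q)=True q=True
s_1={q,r,s}: ((p U s) U F(q))=True (p U s)=True p=False s=True F(q)=True q=True
s_2={q,r,s}: ((p U s) U F(q))=True (p U s)=True p=False s=True F(q)=True q=True
s_3={p}: ((p U s) U F(q))=True (p U s)=False p=True s=False F(q)=True q=False
s_4={q}: ((p U s) U F(q))=True (p U s)=False p=False s=False F(q)=True q=True
Evaluating at position 3: result = True

Answer: true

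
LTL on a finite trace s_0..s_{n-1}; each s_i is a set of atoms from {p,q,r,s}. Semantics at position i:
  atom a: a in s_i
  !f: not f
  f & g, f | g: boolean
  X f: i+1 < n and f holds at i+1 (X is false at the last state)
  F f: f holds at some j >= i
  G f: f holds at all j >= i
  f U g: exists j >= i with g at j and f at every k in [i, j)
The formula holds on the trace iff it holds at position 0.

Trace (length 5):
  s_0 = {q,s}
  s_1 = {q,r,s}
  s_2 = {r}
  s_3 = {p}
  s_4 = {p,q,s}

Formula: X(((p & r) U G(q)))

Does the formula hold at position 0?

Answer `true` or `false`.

Answer: false

Derivation:
s_0={q,s}: X(((p & r) U G(q)))=False ((p & r) U G(q))=False (p & r)=False p=False r=False G(q)=False q=True
s_1={q,r,s}: X(((p & r) U G(q)))=False ((p & r) U G(q))=False (p & r)=False p=False r=True G(q)=False q=True
s_2={r}: X(((p & r) U G(q)))=False ((p & r) U G(q))=False (p & r)=False p=False r=True G(q)=False q=False
s_3={p}: X(((p & r) U G(q)))=True ((p & r) U G(q))=False (p & r)=False p=True r=False G(q)=False q=False
s_4={p,q,s}: X(((p & r) U G(q)))=False ((p & r) U G(q))=True (p & r)=False p=True r=False G(q)=True q=True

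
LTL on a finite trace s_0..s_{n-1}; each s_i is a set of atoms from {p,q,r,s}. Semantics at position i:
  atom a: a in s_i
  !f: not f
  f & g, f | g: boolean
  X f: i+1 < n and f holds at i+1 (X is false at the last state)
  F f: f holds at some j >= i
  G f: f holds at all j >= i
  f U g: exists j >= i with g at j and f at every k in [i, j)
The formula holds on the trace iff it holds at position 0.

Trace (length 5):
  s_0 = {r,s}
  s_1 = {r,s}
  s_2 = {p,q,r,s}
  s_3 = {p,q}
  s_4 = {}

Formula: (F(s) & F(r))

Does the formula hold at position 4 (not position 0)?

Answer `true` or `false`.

Answer: false

Derivation:
s_0={r,s}: (F(s) & F(r))=True F(s)=True s=True F(r)=True r=True
s_1={r,s}: (F(s) & F(r))=True F(s)=True s=True F(r)=True r=True
s_2={p,q,r,s}: (F(s) & F(r))=True F(s)=True s=True F(r)=True r=True
s_3={p,q}: (F(s) & F(r))=False F(s)=False s=False F(r)=False r=False
s_4={}: (F(s) & F(r))=False F(s)=False s=False F(r)=False r=False
Evaluating at position 4: result = False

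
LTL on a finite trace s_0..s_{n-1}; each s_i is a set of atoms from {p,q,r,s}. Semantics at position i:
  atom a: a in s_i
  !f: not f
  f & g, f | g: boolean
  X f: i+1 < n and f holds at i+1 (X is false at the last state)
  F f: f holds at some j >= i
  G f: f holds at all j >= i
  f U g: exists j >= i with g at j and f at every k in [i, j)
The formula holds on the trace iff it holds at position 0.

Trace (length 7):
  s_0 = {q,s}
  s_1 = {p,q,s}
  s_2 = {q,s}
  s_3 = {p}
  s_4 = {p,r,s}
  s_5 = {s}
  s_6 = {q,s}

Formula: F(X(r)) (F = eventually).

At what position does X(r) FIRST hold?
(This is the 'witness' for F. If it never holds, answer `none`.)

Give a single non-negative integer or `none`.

s_0={q,s}: X(r)=False r=False
s_1={p,q,s}: X(r)=False r=False
s_2={q,s}: X(r)=False r=False
s_3={p}: X(r)=True r=False
s_4={p,r,s}: X(r)=False r=True
s_5={s}: X(r)=False r=False
s_6={q,s}: X(r)=False r=False
F(X(r)) holds; first witness at position 3.

Answer: 3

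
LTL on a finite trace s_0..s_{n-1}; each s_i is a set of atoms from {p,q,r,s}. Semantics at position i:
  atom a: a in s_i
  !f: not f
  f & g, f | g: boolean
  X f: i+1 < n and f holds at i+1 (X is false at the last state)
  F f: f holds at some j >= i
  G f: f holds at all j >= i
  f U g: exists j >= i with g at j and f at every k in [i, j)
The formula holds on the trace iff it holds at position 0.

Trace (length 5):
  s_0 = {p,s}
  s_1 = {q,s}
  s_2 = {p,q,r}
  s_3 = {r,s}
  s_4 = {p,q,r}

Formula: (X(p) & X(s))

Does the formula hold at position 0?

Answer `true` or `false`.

Answer: false

Derivation:
s_0={p,s}: (X(p) & X(s))=False X(p)=False p=True X(s)=True s=True
s_1={q,s}: (X(p) & X(s))=False X(p)=True p=False X(s)=False s=True
s_2={p,q,r}: (X(p) & X(s))=False X(p)=False p=True X(s)=True s=False
s_3={r,s}: (X(p) & X(s))=False X(p)=True p=False X(s)=False s=True
s_4={p,q,r}: (X(p) & X(s))=False X(p)=False p=True X(s)=False s=False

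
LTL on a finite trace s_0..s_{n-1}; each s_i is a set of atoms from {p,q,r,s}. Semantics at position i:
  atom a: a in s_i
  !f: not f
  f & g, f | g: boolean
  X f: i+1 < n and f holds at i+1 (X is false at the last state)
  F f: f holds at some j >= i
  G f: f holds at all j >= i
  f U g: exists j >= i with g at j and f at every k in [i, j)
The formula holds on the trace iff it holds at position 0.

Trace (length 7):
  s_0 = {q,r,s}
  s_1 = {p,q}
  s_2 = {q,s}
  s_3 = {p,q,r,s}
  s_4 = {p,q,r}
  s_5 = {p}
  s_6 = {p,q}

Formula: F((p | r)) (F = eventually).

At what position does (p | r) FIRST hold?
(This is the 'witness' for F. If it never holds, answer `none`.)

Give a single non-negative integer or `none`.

Answer: 0

Derivation:
s_0={q,r,s}: (p | r)=True p=False r=True
s_1={p,q}: (p | r)=True p=True r=False
s_2={q,s}: (p | r)=False p=False r=False
s_3={p,q,r,s}: (p | r)=True p=True r=True
s_4={p,q,r}: (p | r)=True p=True r=True
s_5={p}: (p | r)=True p=True r=False
s_6={p,q}: (p | r)=True p=True r=False
F((p | r)) holds; first witness at position 0.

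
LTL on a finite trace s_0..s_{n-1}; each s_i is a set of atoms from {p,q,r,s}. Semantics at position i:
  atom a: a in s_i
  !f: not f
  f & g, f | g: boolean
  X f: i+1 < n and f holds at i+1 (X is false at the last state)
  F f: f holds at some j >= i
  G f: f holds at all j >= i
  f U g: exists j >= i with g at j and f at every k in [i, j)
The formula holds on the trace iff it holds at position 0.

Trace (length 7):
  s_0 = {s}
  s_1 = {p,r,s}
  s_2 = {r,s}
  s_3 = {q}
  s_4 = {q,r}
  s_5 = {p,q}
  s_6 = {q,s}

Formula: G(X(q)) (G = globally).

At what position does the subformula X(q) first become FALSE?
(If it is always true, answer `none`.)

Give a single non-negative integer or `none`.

Answer: 0

Derivation:
s_0={s}: X(q)=False q=False
s_1={p,r,s}: X(q)=False q=False
s_2={r,s}: X(q)=True q=False
s_3={q}: X(q)=True q=True
s_4={q,r}: X(q)=True q=True
s_5={p,q}: X(q)=True q=True
s_6={q,s}: X(q)=False q=True
G(X(q)) holds globally = False
First violation at position 0.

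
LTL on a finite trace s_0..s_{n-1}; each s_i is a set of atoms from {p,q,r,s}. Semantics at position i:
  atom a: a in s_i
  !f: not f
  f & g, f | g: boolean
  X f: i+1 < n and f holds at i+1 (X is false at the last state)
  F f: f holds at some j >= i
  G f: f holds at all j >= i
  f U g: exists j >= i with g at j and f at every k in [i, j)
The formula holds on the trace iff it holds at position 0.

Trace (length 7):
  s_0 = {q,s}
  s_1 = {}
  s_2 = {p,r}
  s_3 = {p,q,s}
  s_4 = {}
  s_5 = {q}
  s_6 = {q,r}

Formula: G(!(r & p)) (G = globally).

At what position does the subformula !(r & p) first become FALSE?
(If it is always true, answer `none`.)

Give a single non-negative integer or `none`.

s_0={q,s}: !(r & p)=True (r & p)=False r=False p=False
s_1={}: !(r & p)=True (r & p)=False r=False p=False
s_2={p,r}: !(r & p)=False (r & p)=True r=True p=True
s_3={p,q,s}: !(r & p)=True (r & p)=False r=False p=True
s_4={}: !(r & p)=True (r & p)=False r=False p=False
s_5={q}: !(r & p)=True (r & p)=False r=False p=False
s_6={q,r}: !(r & p)=True (r & p)=False r=True p=False
G(!(r & p)) holds globally = False
First violation at position 2.

Answer: 2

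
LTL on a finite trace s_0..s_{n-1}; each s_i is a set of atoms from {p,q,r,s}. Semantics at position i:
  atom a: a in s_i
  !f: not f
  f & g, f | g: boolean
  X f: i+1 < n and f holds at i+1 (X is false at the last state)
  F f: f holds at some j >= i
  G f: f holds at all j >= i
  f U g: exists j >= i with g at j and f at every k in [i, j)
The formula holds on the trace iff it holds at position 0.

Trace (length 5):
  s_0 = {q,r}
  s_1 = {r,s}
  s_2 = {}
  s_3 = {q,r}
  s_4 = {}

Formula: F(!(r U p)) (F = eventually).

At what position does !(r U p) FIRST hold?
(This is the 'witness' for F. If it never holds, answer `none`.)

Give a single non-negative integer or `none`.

s_0={q,r}: !(r U p)=True (r U p)=False r=True p=False
s_1={r,s}: !(r U p)=True (r U p)=False r=True p=False
s_2={}: !(r U p)=True (r U p)=False r=False p=False
s_3={q,r}: !(r U p)=True (r U p)=False r=True p=False
s_4={}: !(r U p)=True (r U p)=False r=False p=False
F(!(r U p)) holds; first witness at position 0.

Answer: 0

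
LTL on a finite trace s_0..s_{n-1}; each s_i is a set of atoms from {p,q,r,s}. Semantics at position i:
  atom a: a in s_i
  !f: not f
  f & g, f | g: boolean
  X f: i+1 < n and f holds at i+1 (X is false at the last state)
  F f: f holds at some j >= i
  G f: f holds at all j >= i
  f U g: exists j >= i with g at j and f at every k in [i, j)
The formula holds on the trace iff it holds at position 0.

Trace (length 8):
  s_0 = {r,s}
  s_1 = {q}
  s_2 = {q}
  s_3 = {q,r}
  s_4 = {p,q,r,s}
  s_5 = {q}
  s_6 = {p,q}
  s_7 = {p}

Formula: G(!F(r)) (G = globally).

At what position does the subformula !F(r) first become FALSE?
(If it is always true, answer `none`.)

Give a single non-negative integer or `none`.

s_0={r,s}: !F(r)=False F(r)=True r=True
s_1={q}: !F(r)=False F(r)=True r=False
s_2={q}: !F(r)=False F(r)=True r=False
s_3={q,r}: !F(r)=False F(r)=True r=True
s_4={p,q,r,s}: !F(r)=False F(r)=True r=True
s_5={q}: !F(r)=True F(r)=False r=False
s_6={p,q}: !F(r)=True F(r)=False r=False
s_7={p}: !F(r)=True F(r)=False r=False
G(!F(r)) holds globally = False
First violation at position 0.

Answer: 0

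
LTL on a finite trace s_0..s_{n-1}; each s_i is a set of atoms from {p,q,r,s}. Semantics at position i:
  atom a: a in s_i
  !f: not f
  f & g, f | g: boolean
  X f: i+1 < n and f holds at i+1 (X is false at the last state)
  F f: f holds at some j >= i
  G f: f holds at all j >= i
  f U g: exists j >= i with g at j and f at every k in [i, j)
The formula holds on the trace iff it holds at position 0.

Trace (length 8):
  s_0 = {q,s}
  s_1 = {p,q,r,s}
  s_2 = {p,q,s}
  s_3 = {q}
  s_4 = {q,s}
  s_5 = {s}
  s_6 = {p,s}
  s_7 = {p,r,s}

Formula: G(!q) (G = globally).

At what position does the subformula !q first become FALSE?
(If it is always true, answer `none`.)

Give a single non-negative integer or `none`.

Answer: 0

Derivation:
s_0={q,s}: !q=False q=True
s_1={p,q,r,s}: !q=False q=True
s_2={p,q,s}: !q=False q=True
s_3={q}: !q=False q=True
s_4={q,s}: !q=False q=True
s_5={s}: !q=True q=False
s_6={p,s}: !q=True q=False
s_7={p,r,s}: !q=True q=False
G(!q) holds globally = False
First violation at position 0.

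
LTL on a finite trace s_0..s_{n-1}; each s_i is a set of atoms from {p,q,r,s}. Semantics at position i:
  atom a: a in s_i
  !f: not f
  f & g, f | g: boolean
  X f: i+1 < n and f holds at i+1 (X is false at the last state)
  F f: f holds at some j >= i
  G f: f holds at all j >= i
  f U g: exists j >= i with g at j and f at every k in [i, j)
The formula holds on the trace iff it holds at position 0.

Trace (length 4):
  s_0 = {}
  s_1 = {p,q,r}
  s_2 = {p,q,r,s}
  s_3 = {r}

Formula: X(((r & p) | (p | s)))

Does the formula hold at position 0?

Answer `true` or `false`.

Answer: true

Derivation:
s_0={}: X(((r & p) | (p | s)))=True ((r & p) | (p | s))=False (r & p)=False r=False p=False (p | s)=False s=False
s_1={p,q,r}: X(((r & p) | (p | s)))=True ((r & p) | (p | s))=True (r & p)=True r=True p=True (p | s)=True s=False
s_2={p,q,r,s}: X(((r & p) | (p | s)))=False ((r & p) | (p | s))=True (r & p)=True r=True p=True (p | s)=True s=True
s_3={r}: X(((r & p) | (p | s)))=False ((r & p) | (p | s))=False (r & p)=False r=True p=False (p | s)=False s=False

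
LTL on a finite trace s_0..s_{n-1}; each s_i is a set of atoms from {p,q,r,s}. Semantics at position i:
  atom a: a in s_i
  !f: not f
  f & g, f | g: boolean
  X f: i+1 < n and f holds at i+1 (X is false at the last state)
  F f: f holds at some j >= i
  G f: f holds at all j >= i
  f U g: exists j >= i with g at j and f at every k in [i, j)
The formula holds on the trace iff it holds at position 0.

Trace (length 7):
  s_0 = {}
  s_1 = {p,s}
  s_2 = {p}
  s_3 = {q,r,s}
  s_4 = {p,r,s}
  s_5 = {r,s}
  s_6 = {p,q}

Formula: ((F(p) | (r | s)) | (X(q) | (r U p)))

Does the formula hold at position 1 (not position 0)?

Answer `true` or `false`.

s_0={}: ((F(p) | (r | s)) | (X(q) | (r U p)))=True (F(p) | (r | s))=True F(p)=True p=False (r | s)=False r=False s=False (X(q) | (r U p))=False X(q)=False q=False (r U p)=False
s_1={p,s}: ((F(p) | (r | s)) | (X(q) | (r U p)))=True (F(p) | (r | s))=True F(p)=True p=True (r | s)=True r=False s=True (X(q) | (r U p))=True X(q)=False q=False (r U p)=True
s_2={p}: ((F(p) | (r | s)) | (X(q) | (r U p)))=True (F(p) | (r | s))=True F(p)=True p=True (r | s)=False r=False s=False (X(q) | (r U p))=True X(q)=True q=False (r U p)=True
s_3={q,r,s}: ((F(p) | (r | s)) | (X(q) | (r U p)))=True (F(p) | (r | s))=True F(p)=True p=False (r | s)=True r=True s=True (X(q) | (r U p))=True X(q)=False q=True (r U p)=True
s_4={p,r,s}: ((F(p) | (r | s)) | (X(q) | (r U p)))=True (F(p) | (r | s))=True F(p)=True p=True (r | s)=True r=True s=True (X(q) | (r U p))=True X(q)=False q=False (r U p)=True
s_5={r,s}: ((F(p) | (r | s)) | (X(q) | (r U p)))=True (F(p) | (r | s))=True F(p)=True p=False (r | s)=True r=True s=True (X(q) | (r U p))=True X(q)=True q=False (r U p)=True
s_6={p,q}: ((F(p) | (r | s)) | (X(q) | (r U p)))=True (F(p) | (r | s))=True F(p)=True p=True (r | s)=False r=False s=False (X(q) | (r U p))=True X(q)=False q=True (r U p)=True
Evaluating at position 1: result = True

Answer: true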